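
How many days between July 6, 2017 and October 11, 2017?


97 days

From July 6, 2017 to October 11, 2017
Rest of July 2017: 31 - 6 = 25
Full months: August 31, September 30
Days into October 2017: 11
Total = 25 + 31 + 30 + 11 = 97 days


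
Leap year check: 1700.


Rules: divisible by 4 AND (not by 100 OR by 400)
1700 ÷ 4 = 425 exactly → divisible by 4
1700 ÷ 100 = 17 exactly → divisible by 100
1700 ÷ 400 = 4 remainder 100 → not divisible by 400
Divisible by 100 but not by 400 → not a leap year

No


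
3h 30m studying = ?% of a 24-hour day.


14.6%

Time: 210 minutes
Day: 1440 minutes
Percentage = (210/1440) × 100 ≈ 14.6%


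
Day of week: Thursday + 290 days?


Sunday

Start: Thursday (index 3)
(3 + 290) mod 7
= 293 mod 7
= 6
Index 6 → Sunday


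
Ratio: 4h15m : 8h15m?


17:33 (0.52)

Duration 1: 255 minutes
Duration 2: 495 minutes
Ratio = 255:495
GCD = 15
Simplified = 17:33
As a decimal: 17/33 ≈ 0.52


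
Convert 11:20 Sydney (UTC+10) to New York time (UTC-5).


Time difference = UTC-5 - UTC+10 = -15 hours
New hour = (11 -15) mod 24
= -4 mod 24 = 20
Minutes unchanged → 20:20; -4 < 0 → previous day

20:20 (previous day)


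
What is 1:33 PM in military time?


Input: 1:33 PM
PM: 1 + 12 = 13

13:33


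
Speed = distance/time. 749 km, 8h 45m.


85.6 km/h

Distance: 749 km
Time: 8h 45m = 525 min = 525/60 = 35/4 hours
Speed = 749 ÷ (35/4) = 749 × 4 / 35 = 2996/35 = 85.6 km/h


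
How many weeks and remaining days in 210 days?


Weeks: 210 ÷ 7 = 30 remainder 0

30 weeks 0 days


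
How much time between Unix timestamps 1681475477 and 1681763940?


Difference = 1681763940 - 1681475477 = 288463 seconds
In hours: 288463 / 3600 ≈ 80.1
In days: 288463 / 86400 ≈ 3.34

288463 seconds (80.1 hours / 3.34 days)


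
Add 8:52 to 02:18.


11:10

Start: 138 minutes from midnight
Add: 532 minutes
Total: 670 minutes
Hours: 670 ÷ 60 = 11 remainder 10


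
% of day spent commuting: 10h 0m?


Time: 600 minutes
Day: 1440 minutes
Percentage = (600/1440) × 100 ≈ 41.7%

41.7%


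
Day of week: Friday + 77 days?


Start: Friday (index 4)
(4 + 77) mod 7
= 81 mod 7
= 4
Index 4 → Friday

Friday


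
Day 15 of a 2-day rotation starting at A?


Shift A

Shifts: A, B
Start: A (index 0)
Day 15: (0 + 15 - 1) mod 2
= 14 mod 2
= 0
Index 0 → shift A


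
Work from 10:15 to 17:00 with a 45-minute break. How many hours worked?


Total time = (17×60+0) - (10×60+15)
= 1020 - 615 = 405 min
Minus break: 405 - 45 = 360 min
= 6h 0m

6h 0m (360 minutes)


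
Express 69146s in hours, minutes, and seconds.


Hours: 69146 ÷ 3600 = 19 remainder 746
Minutes: 746 ÷ 60 = 12 remainder 26
Seconds: 26

19h 12m 26s


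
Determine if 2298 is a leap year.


No

Rules: divisible by 4 AND (not by 100 OR by 400)
2298 ÷ 4 = 574 remainder 2 → not divisible by 4
Not divisible by 4 → not a leap year


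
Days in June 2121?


Month: June (month 6)
June has 30 days

30 days


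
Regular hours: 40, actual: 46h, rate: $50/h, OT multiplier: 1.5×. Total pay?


$2450.00

Regular: 40h × $50 = $2000.00
Overtime: 46 - 40 = 6h
OT pay: 6h × $50 × 1.5 = $450.00
Total = $2000.00 + $450.00 = $2450.00


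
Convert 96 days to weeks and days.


Weeks: 96 ÷ 7 = 13 remainder 5

13 weeks 5 days


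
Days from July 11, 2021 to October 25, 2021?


106 days

From July 11, 2021 to October 25, 2021
Rest of July 2021: 31 - 11 = 20
Full months: August 31, September 30
Days into October 2021: 25
Total = 20 + 31 + 30 + 25 = 106 days


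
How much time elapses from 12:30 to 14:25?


End time in minutes: 14×60 + 25 = 865
Start time in minutes: 12×60 + 30 = 750
Difference = 865 - 750 = 115 minutes
= 1 hours 55 minutes

1h 55m


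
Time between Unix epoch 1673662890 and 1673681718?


Difference = 1673681718 - 1673662890 = 18828 seconds
In hours: 18828 / 3600 ≈ 5.2
In days: 18828 / 86400 ≈ 0.22

18828 seconds (5.2 hours / 0.22 days)


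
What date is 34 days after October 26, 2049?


Start: October 26, 2049
Add 34 days
October 26 → November 1: 31 - 26 + 1 = 6 days (34 - 6 = 28 left)
November 1 + 28 = November 29, 2049

November 29, 2049


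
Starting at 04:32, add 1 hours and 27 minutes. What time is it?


Start: 272 minutes from midnight
Add: 87 minutes
Total: 359 minutes
Hours: 359 ÷ 60 = 5 remainder 59

05:59


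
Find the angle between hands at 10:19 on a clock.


Hour hand = 10×30 + 19×0.5 = 309.5°
Minute hand = 19×6 = 114°
Difference = |309.5 - 114| = 195.5°
Since > 180°: 360 - 195.5 = 164.5°

164.5°


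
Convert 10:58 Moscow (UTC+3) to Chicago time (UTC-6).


Time difference = UTC-6 - UTC+3 = -9 hours
New hour = (10 -9) mod 24
= 1 mod 24 = 1
Minutes unchanged → 01:58

01:58


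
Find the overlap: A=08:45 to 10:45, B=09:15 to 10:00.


Meeting A: 525-645 (in minutes from midnight)
Meeting B: 555-600
Overlap start = max(525, 555) = 555
Overlap end = min(645, 600) = 600
Overlap = max(0, 600 - 555) = 45 min

45 minutes


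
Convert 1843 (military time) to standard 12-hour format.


Hour: 18
18 - 12 = 6 → PM

6:43 PM


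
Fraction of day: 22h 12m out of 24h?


Total minutes: 22×60 + 12 = 1332
Day = 24×60 = 1440 minutes
Fraction = 1332/1440 = 0.9250
As a percentage: 1332/1440 × 100 = 92.50%

0.9250 (92.50%)


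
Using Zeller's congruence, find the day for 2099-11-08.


Sunday

Zeller's congruence:
q=8, m=11, k=99, j=20
h = (8 + ⌊13×12/5⌋ + 99 + ⌊99/4⌋ + ⌊20/4⌋ - 2×20) mod 7
= (8 + 31 + 99 + 24 + 5 - 40) mod 7
= 127 mod 7 = 1
h=1 → Sunday


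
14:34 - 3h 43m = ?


Start: 874 minutes from midnight
Subtract: 223 minutes
Remaining: 874 - 223 = 651
Hours: 10, Minutes: 51

10:51


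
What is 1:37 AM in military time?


01:37

Input: 1:37 AM
AM hour stays: 1


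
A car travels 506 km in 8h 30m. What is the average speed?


59.5 km/h

Distance: 506 km
Time: 8h 30m = 510 min = 510/60 = 17/2 hours
Speed = 506 ÷ (17/2) = 506 × 2 / 17 = 1012/17 ≈ 59.5 km/h


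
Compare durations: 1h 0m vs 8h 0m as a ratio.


Duration 1: 60 minutes
Duration 2: 480 minutes
Ratio = 60:480
GCD = 60
Simplified = 1:8
As a decimal: 1/8 ≈ 0.13

1:8 (0.13)


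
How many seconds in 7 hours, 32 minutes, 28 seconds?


Hours: 7 × 3600 = 25200
Minutes: 32 × 60 = 1920
Seconds: 28
Total = 25200 + 1920 + 28 = 27148

27148 seconds


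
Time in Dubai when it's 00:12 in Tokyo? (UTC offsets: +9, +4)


19:12 (previous day)

Time difference = UTC+4 - UTC+9 = -5 hours
New hour = (0 -5) mod 24
= -5 mod 24 = 19
Minutes unchanged → 19:12; -5 < 0 → previous day


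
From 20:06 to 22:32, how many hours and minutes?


End time in minutes: 22×60 + 32 = 1352
Start time in minutes: 20×60 + 6 = 1206
Difference = 1352 - 1206 = 146 minutes
= 2 hours 26 minutes

2h 26m


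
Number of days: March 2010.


Month: March (month 3)
March has 31 days

31 days


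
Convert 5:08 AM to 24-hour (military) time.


05:08

Input: 5:08 AM
AM hour stays: 5


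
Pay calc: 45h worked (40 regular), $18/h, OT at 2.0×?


Regular: 40h × $18 = $720.00
Overtime: 45 - 40 = 5h
OT pay: 5h × $18 × 2.0 = $180.00
Total = $720.00 + $180.00 = $900.00

$900.00


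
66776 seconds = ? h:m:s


Hours: 66776 ÷ 3600 = 18 remainder 1976
Minutes: 1976 ÷ 60 = 32 remainder 56
Seconds: 56

18h 32m 56s


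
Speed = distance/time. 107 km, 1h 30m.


Distance: 107 km
Time: 1h 30m = 90 min = 90/60 = 3/2 hours
Speed = 107 ÷ (3/2) = 107 × 2 / 3 = 214/3 ≈ 71.3 km/h

71.3 km/h


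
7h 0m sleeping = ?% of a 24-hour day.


Time: 420 minutes
Day: 1440 minutes
Percentage = (420/1440) × 100 ≈ 29.2%

29.2%


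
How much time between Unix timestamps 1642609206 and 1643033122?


Difference = 1643033122 - 1642609206 = 423916 seconds
In hours: 423916 / 3600 ≈ 117.8
In days: 423916 / 86400 ≈ 4.91

423916 seconds (117.8 hours / 4.91 days)


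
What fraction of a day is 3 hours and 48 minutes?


0.1583 (15.83%)

Total minutes: 3×60 + 48 = 228
Day = 24×60 = 1440 minutes
Fraction = 228/1440 ≈ 0.1583
As a percentage: 228/1440 × 100 ≈ 15.83%


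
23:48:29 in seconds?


85709 seconds

Hours: 23 × 3600 = 82800
Minutes: 48 × 60 = 2880
Seconds: 29
Total = 82800 + 2880 + 29 = 85709


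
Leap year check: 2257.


Rules: divisible by 4 AND (not by 100 OR by 400)
2257 ÷ 4 = 564 remainder 1 → not divisible by 4
Not divisible by 4 → not a leap year

No


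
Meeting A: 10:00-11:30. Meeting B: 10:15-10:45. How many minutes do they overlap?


30 minutes

Meeting A: 600-690 (in minutes from midnight)
Meeting B: 615-645
Overlap start = max(600, 615) = 615
Overlap end = min(690, 645) = 645
Overlap = max(0, 645 - 615) = 30 min


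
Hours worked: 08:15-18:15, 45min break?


Total time = (18×60+15) - (8×60+15)
= 1095 - 495 = 600 min
Minus break: 600 - 45 = 555 min
= 9h 15m

9h 15m (555 minutes)


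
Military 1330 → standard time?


1:30 PM

Hour: 13
13 - 12 = 1 → PM


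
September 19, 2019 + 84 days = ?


Start: September 19, 2019
Add 84 days
September 19 → October 1: 30 - 19 + 1 = 12 days (84 - 12 = 72 left)
October 1 → November 1: 31 - 1 + 1 = 31 days (72 - 31 = 41 left)
November 1 → December 1: 30 - 1 + 1 = 30 days (41 - 30 = 11 left)
December 1 + 11 = December 12, 2019

December 12, 2019


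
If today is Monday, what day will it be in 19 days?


Start: Monday (index 0)
(0 + 19) mod 7
= 19 mod 7
= 5
Index 5 → Saturday

Saturday


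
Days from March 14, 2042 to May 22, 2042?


69 days

From March 14, 2042 to May 22, 2042
Rest of March 2042: 31 - 14 = 17
Full months: April 30
Days into May 2042: 22
Total = 17 + 30 + 22 = 69 days


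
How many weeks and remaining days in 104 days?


14 weeks 6 days

Weeks: 104 ÷ 7 = 14 remainder 6


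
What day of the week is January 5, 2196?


Tuesday

Zeller's congruence:
q=5, m=13, k=95, j=21
h = (5 + ⌊13×14/5⌋ + 95 + ⌊95/4⌋ + ⌊21/4⌋ - 2×21) mod 7
= (5 + 36 + 95 + 23 + 5 - 42) mod 7
= 122 mod 7 = 3
h=3 → Tuesday


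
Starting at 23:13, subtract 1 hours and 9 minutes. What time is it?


Start: 1393 minutes from midnight
Subtract: 69 minutes
Remaining: 1393 - 69 = 1324
Hours: 22, Minutes: 4

22:04


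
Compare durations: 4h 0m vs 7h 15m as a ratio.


16:29 (0.55)

Duration 1: 240 minutes
Duration 2: 435 minutes
Ratio = 240:435
GCD = 15
Simplified = 16:29
As a decimal: 16/29 ≈ 0.55


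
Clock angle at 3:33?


Hour hand = 3×30 + 33×0.5 = 106.5°
Minute hand = 33×6 = 198°
Difference = |106.5 - 198| = 91.5°

91.5°


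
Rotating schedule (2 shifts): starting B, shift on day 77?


Shifts: A, B
Start: B (index 1)
Day 77: (1 + 77 - 1) mod 2
= 77 mod 2
= 1
Index 1 → shift B

Shift B


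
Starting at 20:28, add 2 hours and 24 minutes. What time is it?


Start: 1228 minutes from midnight
Add: 144 minutes
Total: 1372 minutes
Hours: 1372 ÷ 60 = 22 remainder 52

22:52


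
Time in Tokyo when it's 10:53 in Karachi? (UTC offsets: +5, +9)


14:53

Time difference = UTC+9 - UTC+5 = +4 hours
New hour = (10 + 4) mod 24
= 14 mod 24 = 14
Minutes unchanged → 14:53


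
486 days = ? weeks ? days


69 weeks 3 days

Weeks: 486 ÷ 7 = 69 remainder 3


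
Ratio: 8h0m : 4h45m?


32:19 (1.68)

Duration 1: 480 minutes
Duration 2: 285 minutes
Ratio = 480:285
GCD = 15
Simplified = 32:19
As a decimal: 32/19 ≈ 1.68


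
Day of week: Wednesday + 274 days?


Start: Wednesday (index 2)
(2 + 274) mod 7
= 276 mod 7
= 3
Index 3 → Thursday

Thursday


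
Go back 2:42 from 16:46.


14:04

Start: 1006 minutes from midnight
Subtract: 162 minutes
Remaining: 1006 - 162 = 844
Hours: 14, Minutes: 4


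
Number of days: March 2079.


31 days

Month: March (month 3)
March has 31 days


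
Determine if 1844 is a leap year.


Rules: divisible by 4 AND (not by 100 OR by 400)
1844 ÷ 4 = 461 exactly → divisible by 4
1844 ÷ 100 = 18 remainder 44 → not divisible by 100
Divisible by 4 but not by 100 → leap year

Yes


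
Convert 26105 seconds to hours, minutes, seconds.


Hours: 26105 ÷ 3600 = 7 remainder 905
Minutes: 905 ÷ 60 = 15 remainder 5
Seconds: 5

7h 15m 5s


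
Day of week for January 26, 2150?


Monday

Zeller's congruence:
q=26, m=13, k=49, j=21
h = (26 + ⌊13×14/5⌋ + 49 + ⌊49/4⌋ + ⌊21/4⌋ - 2×21) mod 7
= (26 + 36 + 49 + 12 + 5 - 42) mod 7
= 86 mod 7 = 2
h=2 → Monday


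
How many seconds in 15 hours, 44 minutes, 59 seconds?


Hours: 15 × 3600 = 54000
Minutes: 44 × 60 = 2640
Seconds: 59
Total = 54000 + 2640 + 59 = 56699

56699 seconds


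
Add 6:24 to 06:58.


13:22

Start: 418 minutes from midnight
Add: 384 minutes
Total: 802 minutes
Hours: 802 ÷ 60 = 13 remainder 22


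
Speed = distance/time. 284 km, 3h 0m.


Distance: 284 km
Time: 3 hours
Speed = 284 / 3 ≈ 94.7 km/h

94.7 km/h


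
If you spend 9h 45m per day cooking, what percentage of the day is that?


Time: 585 minutes
Day: 1440 minutes
Percentage = (585/1440) × 100 ≈ 40.6%

40.6%


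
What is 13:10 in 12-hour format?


1:10 PM

Hour: 13
13 - 12 = 1 → PM


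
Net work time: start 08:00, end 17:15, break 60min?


8h 15m (495 minutes)

Total time = (17×60+15) - (8×60+0)
= 1035 - 480 = 555 min
Minus break: 555 - 60 = 495 min
= 8h 15m


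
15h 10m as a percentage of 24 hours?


Total minutes: 15×60 + 10 = 910
Day = 24×60 = 1440 minutes
Fraction = 910/1440 ≈ 0.6319
As a percentage: 910/1440 × 100 ≈ 63.19%

0.6319 (63.19%)


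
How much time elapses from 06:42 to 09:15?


End time in minutes: 9×60 + 15 = 555
Start time in minutes: 6×60 + 42 = 402
Difference = 555 - 402 = 153 minutes
= 2 hours 33 minutes

2h 33m


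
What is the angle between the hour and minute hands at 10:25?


Hour hand = 10×30 + 25×0.5 = 312.5°
Minute hand = 25×6 = 150°
Difference = |312.5 - 150| = 162.5°

162.5°


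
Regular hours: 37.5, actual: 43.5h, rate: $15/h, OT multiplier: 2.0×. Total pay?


Regular: 37.5h × $15 = $562.50
Overtime: 43.5 - 37.5 = 6.0h
OT pay: 6.0h × $15 × 2.0 = $180.00
Total = $562.50 + $180.00 = $742.50

$742.50


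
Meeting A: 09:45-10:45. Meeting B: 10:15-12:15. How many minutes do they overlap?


Meeting A: 585-645 (in minutes from midnight)
Meeting B: 615-735
Overlap start = max(585, 615) = 615
Overlap end = min(645, 735) = 645
Overlap = max(0, 645 - 615) = 30 min

30 minutes


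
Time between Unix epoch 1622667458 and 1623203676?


536218 seconds (148.9 hours / 6.21 days)

Difference = 1623203676 - 1622667458 = 536218 seconds
In hours: 536218 / 3600 ≈ 148.9
In days: 536218 / 86400 ≈ 6.21


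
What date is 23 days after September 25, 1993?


Start: September 25, 1993
Add 23 days
September 25 → October 1: 30 - 25 + 1 = 6 days (23 - 6 = 17 left)
October 1 + 17 = October 18, 1993

October 18, 1993


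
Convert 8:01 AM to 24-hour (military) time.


08:01

Input: 8:01 AM
AM hour stays: 8


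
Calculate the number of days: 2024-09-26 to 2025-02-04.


From September 26, 2024 to February 4, 2025
Rest of September 2024: 30 - 26 = 4
Full months: October 31, November 30, December 31, January 31
Days into February 2025: 4
Total = 4 + 31 + 30 + 31 + 31 + 4 = 131 days

131 days


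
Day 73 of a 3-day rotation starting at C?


Shift C

Shifts: A, B, C
Start: C (index 2)
Day 73: (2 + 73 - 1) mod 3
= 74 mod 3
= 2
Index 2 → shift C


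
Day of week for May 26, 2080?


Zeller's congruence:
q=26, m=5, k=80, j=20
h = (26 + ⌊13×6/5⌋ + 80 + ⌊80/4⌋ + ⌊20/4⌋ - 2×20) mod 7
= (26 + 15 + 80 + 20 + 5 - 40) mod 7
= 106 mod 7 = 1
h=1 → Sunday

Sunday


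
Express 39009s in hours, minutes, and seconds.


Hours: 39009 ÷ 3600 = 10 remainder 3009
Minutes: 3009 ÷ 60 = 50 remainder 9
Seconds: 9

10h 50m 9s


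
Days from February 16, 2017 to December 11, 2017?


From February 16, 2017 to December 11, 2017
Rest of February 2017: 28 - 16 = 12
Full months: March 31, April 30, May 31, June 30, July 31, August 31, September 30, October 31, November 30
Days into December 2017: 11
Total = 12 + 31 + 30 + 31 + 30 + 31 + 31 + 30 + 31 + 30 + 11 = 298 days

298 days


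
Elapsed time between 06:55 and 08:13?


End time in minutes: 8×60 + 13 = 493
Start time in minutes: 6×60 + 55 = 415
Difference = 493 - 415 = 78 minutes
= 1 hours 18 minutes

1h 18m


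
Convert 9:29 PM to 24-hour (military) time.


Input: 9:29 PM
PM: 9 + 12 = 21

21:29


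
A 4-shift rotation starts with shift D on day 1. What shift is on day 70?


Shift A

Shifts: A, B, C, D
Start: D (index 3)
Day 70: (3 + 70 - 1) mod 4
= 72 mod 4
= 0
Index 0 → shift A


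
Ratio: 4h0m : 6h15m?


Duration 1: 240 minutes
Duration 2: 375 minutes
Ratio = 240:375
GCD = 15
Simplified = 16:25
As a decimal: 16/25 = 0.64

16:25 (0.64)


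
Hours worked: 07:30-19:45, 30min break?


11h 45m (705 minutes)

Total time = (19×60+45) - (7×60+30)
= 1185 - 450 = 735 min
Minus break: 735 - 30 = 705 min
= 11h 45m


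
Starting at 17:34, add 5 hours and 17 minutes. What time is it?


22:51

Start: 1054 minutes from midnight
Add: 317 minutes
Total: 1371 minutes
Hours: 1371 ÷ 60 = 22 remainder 51


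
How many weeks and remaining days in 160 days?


Weeks: 160 ÷ 7 = 22 remainder 6

22 weeks 6 days


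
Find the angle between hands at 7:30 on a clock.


45.0°

Hour hand = 7×30 + 30×0.5 = 225.0°
Minute hand = 30×6 = 180°
Difference = |225.0 - 180| = 45.0°


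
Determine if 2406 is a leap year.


Rules: divisible by 4 AND (not by 100 OR by 400)
2406 ÷ 4 = 601 remainder 2 → not divisible by 4
Not divisible by 4 → not a leap year

No


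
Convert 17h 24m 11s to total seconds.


62651 seconds

Hours: 17 × 3600 = 61200
Minutes: 24 × 60 = 1440
Seconds: 11
Total = 61200 + 1440 + 11 = 62651


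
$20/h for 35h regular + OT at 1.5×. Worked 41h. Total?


Regular: 35h × $20 = $700.00
Overtime: 41 - 35 = 6h
OT pay: 6h × $20 × 1.5 = $180.00
Total = $700.00 + $180.00 = $880.00

$880.00


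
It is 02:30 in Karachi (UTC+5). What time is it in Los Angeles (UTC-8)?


Time difference = UTC-8 - UTC+5 = -13 hours
New hour = (2 -13) mod 24
= -11 mod 24 = 13
Minutes unchanged → 13:30; -11 < 0 → previous day

13:30 (previous day)


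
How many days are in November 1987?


Month: November (month 11)
November has 30 days

30 days


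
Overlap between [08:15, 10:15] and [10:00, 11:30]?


Meeting A: 495-615 (in minutes from midnight)
Meeting B: 600-690
Overlap start = max(495, 600) = 600
Overlap end = min(615, 690) = 615
Overlap = max(0, 615 - 600) = 15 min

15 minutes


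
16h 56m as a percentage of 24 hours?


0.7056 (70.56%)

Total minutes: 16×60 + 56 = 1016
Day = 24×60 = 1440 minutes
Fraction = 1016/1440 ≈ 0.7056
As a percentage: 1016/1440 × 100 ≈ 70.56%


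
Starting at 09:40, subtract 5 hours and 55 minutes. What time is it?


Start: 580 minutes from midnight
Subtract: 355 minutes
Remaining: 580 - 355 = 225
Hours: 3, Minutes: 45

03:45


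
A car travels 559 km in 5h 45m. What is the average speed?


Distance: 559 km
Time: 5h 45m = 345 min = 345/60 = 23/4 hours
Speed = 559 ÷ (23/4) = 559 × 4 / 23 = 2236/23 ≈ 97.2 km/h

97.2 km/h


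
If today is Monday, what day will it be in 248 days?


Thursday

Start: Monday (index 0)
(0 + 248) mod 7
= 248 mod 7
= 3
Index 3 → Thursday


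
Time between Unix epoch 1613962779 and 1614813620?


850841 seconds (236.3 hours / 9.85 days)

Difference = 1614813620 - 1613962779 = 850841 seconds
In hours: 850841 / 3600 ≈ 236.3
In days: 850841 / 86400 ≈ 9.85


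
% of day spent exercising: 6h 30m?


Time: 390 minutes
Day: 1440 minutes
Percentage = (390/1440) × 100 ≈ 27.1%

27.1%


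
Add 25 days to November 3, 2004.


November 28, 2004

Start: November 3, 2004
Add 25 days
November 3 + 25 = November 28, 2004


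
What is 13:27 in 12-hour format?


Hour: 13
13 - 12 = 1 → PM

1:27 PM


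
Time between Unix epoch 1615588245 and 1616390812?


Difference = 1616390812 - 1615588245 = 802567 seconds
In hours: 802567 / 3600 ≈ 222.9
In days: 802567 / 86400 ≈ 9.29

802567 seconds (222.9 hours / 9.29 days)


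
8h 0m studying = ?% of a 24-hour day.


33.3%

Time: 480 minutes
Day: 1440 minutes
Percentage = (480/1440) × 100 ≈ 33.3%


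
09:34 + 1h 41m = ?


11:15

Start: 574 minutes from midnight
Add: 101 minutes
Total: 675 minutes
Hours: 675 ÷ 60 = 11 remainder 15


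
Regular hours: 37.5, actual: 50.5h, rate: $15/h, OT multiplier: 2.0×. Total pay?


$952.50

Regular: 37.5h × $15 = $562.50
Overtime: 50.5 - 37.5 = 13.0h
OT pay: 13.0h × $15 × 2.0 = $390.00
Total = $562.50 + $390.00 = $952.50


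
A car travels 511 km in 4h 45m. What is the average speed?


107.6 km/h

Distance: 511 km
Time: 4h 45m = 285 min = 285/60 = 19/4 hours
Speed = 511 ÷ (19/4) = 511 × 4 / 19 = 2044/19 ≈ 107.6 km/h


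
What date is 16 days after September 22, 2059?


Start: September 22, 2059
Add 16 days
September 22 → October 1: 30 - 22 + 1 = 9 days (16 - 9 = 7 left)
October 1 + 7 = October 8, 2059

October 8, 2059


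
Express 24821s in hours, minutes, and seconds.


6h 53m 41s

Hours: 24821 ÷ 3600 = 6 remainder 3221
Minutes: 3221 ÷ 60 = 53 remainder 41
Seconds: 41


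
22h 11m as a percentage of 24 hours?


Total minutes: 22×60 + 11 = 1331
Day = 24×60 = 1440 minutes
Fraction = 1331/1440 ≈ 0.9243
As a percentage: 1331/1440 × 100 ≈ 92.43%

0.9243 (92.43%)


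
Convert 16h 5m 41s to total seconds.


Hours: 16 × 3600 = 57600
Minutes: 5 × 60 = 300
Seconds: 41
Total = 57600 + 300 + 41 = 57941

57941 seconds


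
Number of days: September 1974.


30 days

Month: September (month 9)
September has 30 days


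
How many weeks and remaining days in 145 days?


Weeks: 145 ÷ 7 = 20 remainder 5

20 weeks 5 days


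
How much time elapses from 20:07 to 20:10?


0h 3m

End time in minutes: 20×60 + 10 = 1210
Start time in minutes: 20×60 + 7 = 1207
Difference = 1210 - 1207 = 3 minutes
= 0 hours 3 minutes


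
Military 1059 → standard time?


10:59 AM

Hour: 10
10 < 12 → AM


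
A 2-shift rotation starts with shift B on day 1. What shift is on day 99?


Shifts: A, B
Start: B (index 1)
Day 99: (1 + 99 - 1) mod 2
= 99 mod 2
= 1
Index 1 → shift B

Shift B


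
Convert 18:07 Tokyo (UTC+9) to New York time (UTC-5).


Time difference = UTC-5 - UTC+9 = -14 hours
New hour = (18 -14) mod 24
= 4 mod 24 = 4
Minutes unchanged → 04:07

04:07


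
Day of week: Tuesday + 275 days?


Start: Tuesday (index 1)
(1 + 275) mod 7
= 276 mod 7
= 3
Index 3 → Thursday

Thursday


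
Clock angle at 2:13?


Hour hand = 2×30 + 13×0.5 = 66.5°
Minute hand = 13×6 = 78°
Difference = |66.5 - 78| = 11.5°

11.5°


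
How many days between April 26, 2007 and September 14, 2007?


From April 26, 2007 to September 14, 2007
Rest of April 2007: 30 - 26 = 4
Full months: May 31, June 30, July 31, August 31
Days into September 2007: 14
Total = 4 + 31 + 30 + 31 + 31 + 14 = 141 days

141 days


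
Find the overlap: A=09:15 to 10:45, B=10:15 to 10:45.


30 minutes

Meeting A: 555-645 (in minutes from midnight)
Meeting B: 615-645
Overlap start = max(555, 615) = 615
Overlap end = min(645, 645) = 645
Overlap = max(0, 645 - 615) = 30 min


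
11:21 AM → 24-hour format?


Input: 11:21 AM
AM hour stays: 11

11:21


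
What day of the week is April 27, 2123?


Zeller's congruence:
q=27, m=4, k=23, j=21
h = (27 + ⌊13×5/5⌋ + 23 + ⌊23/4⌋ + ⌊21/4⌋ - 2×21) mod 7
= (27 + 13 + 23 + 5 + 5 - 42) mod 7
= 31 mod 7 = 3
h=3 → Tuesday

Tuesday


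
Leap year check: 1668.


Rules: divisible by 4 AND (not by 100 OR by 400)
1668 ÷ 4 = 417 exactly → divisible by 4
1668 ÷ 100 = 16 remainder 68 → not divisible by 100
Divisible by 4 but not by 100 → leap year

Yes


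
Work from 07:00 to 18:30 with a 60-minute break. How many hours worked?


Total time = (18×60+30) - (7×60+0)
= 1110 - 420 = 690 min
Minus break: 690 - 60 = 630 min
= 10h 30m

10h 30m (630 minutes)


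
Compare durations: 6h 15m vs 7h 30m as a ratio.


5:6 (0.83)

Duration 1: 375 minutes
Duration 2: 450 minutes
Ratio = 375:450
GCD = 75
Simplified = 5:6
As a decimal: 5/6 ≈ 0.83


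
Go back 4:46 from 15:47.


11:01

Start: 947 minutes from midnight
Subtract: 286 minutes
Remaining: 947 - 286 = 661
Hours: 11, Minutes: 1


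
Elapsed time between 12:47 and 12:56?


0h 9m

End time in minutes: 12×60 + 56 = 776
Start time in minutes: 12×60 + 47 = 767
Difference = 776 - 767 = 9 minutes
= 0 hours 9 minutes


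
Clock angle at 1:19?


74.5°

Hour hand = 1×30 + 19×0.5 = 39.5°
Minute hand = 19×6 = 114°
Difference = |39.5 - 114| = 74.5°


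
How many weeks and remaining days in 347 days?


49 weeks 4 days

Weeks: 347 ÷ 7 = 49 remainder 4


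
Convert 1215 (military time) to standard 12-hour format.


Hour: 12
12 → 12 PM (noon)

12:15 PM


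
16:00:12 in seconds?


57612 seconds

Hours: 16 × 3600 = 57600
Minutes: 0 × 60 = 0
Seconds: 12
Total = 57600 + 0 + 12 = 57612


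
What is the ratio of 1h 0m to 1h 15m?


Duration 1: 60 minutes
Duration 2: 75 minutes
Ratio = 60:75
GCD = 15
Simplified = 4:5
As a decimal: 4/5 = 0.80

4:5 (0.80)


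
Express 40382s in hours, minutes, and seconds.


Hours: 40382 ÷ 3600 = 11 remainder 782
Minutes: 782 ÷ 60 = 13 remainder 2
Seconds: 2

11h 13m 2s


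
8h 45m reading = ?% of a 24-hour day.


36.5%

Time: 525 minutes
Day: 1440 minutes
Percentage = (525/1440) × 100 ≈ 36.5%


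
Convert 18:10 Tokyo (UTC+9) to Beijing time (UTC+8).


17:10

Time difference = UTC+8 - UTC+9 = -1 hours
New hour = (18 -1) mod 24
= 17 mod 24 = 17
Minutes unchanged → 17:10


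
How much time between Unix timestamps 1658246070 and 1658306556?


Difference = 1658306556 - 1658246070 = 60486 seconds
In hours: 60486 / 3600 ≈ 16.8
In days: 60486 / 86400 ≈ 0.70

60486 seconds (16.8 hours / 0.70 days)


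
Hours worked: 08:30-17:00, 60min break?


Total time = (17×60+0) - (8×60+30)
= 1020 - 510 = 510 min
Minus break: 510 - 60 = 450 min
= 7h 30m

7h 30m (450 minutes)


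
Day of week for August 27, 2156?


Friday

Zeller's congruence:
q=27, m=8, k=56, j=21
h = (27 + ⌊13×9/5⌋ + 56 + ⌊56/4⌋ + ⌊21/4⌋ - 2×21) mod 7
= (27 + 23 + 56 + 14 + 5 - 42) mod 7
= 83 mod 7 = 6
h=6 → Friday


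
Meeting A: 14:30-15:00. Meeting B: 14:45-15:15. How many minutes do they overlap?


Meeting A: 870-900 (in minutes from midnight)
Meeting B: 885-915
Overlap start = max(870, 885) = 885
Overlap end = min(900, 915) = 900
Overlap = max(0, 900 - 885) = 15 min

15 minutes


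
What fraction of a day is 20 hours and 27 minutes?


Total minutes: 20×60 + 27 = 1227
Day = 24×60 = 1440 minutes
Fraction = 1227/1440 ≈ 0.8521
As a percentage: 1227/1440 × 100 ≈ 85.21%

0.8521 (85.21%)


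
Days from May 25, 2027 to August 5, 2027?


From May 25, 2027 to August 5, 2027
Rest of May 2027: 31 - 25 = 6
Full months: June 30, July 31
Days into August 2027: 5
Total = 6 + 30 + 31 + 5 = 72 days

72 days


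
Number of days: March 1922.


31 days

Month: March (month 3)
March has 31 days


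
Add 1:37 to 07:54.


09:31

Start: 474 minutes from midnight
Add: 97 minutes
Total: 571 minutes
Hours: 571 ÷ 60 = 9 remainder 31


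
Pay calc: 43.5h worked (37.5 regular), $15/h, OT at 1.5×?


$697.50

Regular: 37.5h × $15 = $562.50
Overtime: 43.5 - 37.5 = 6.0h
OT pay: 6.0h × $15 × 1.5 = $135.00
Total = $562.50 + $135.00 = $697.50


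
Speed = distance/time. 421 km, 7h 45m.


Distance: 421 km
Time: 7h 45m = 465 min = 465/60 = 31/4 hours
Speed = 421 ÷ (31/4) = 421 × 4 / 31 = 1684/31 ≈ 54.3 km/h

54.3 km/h


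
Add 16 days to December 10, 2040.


December 26, 2040

Start: December 10, 2040
Add 16 days
December 10 + 16 = December 26, 2040


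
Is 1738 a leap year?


No

Rules: divisible by 4 AND (not by 100 OR by 400)
1738 ÷ 4 = 434 remainder 2 → not divisible by 4
Not divisible by 4 → not a leap year


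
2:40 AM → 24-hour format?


Input: 2:40 AM
AM hour stays: 2

02:40


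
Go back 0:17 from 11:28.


11:11

Start: 688 minutes from midnight
Subtract: 17 minutes
Remaining: 688 - 17 = 671
Hours: 11, Minutes: 11


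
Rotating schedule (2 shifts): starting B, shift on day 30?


Shifts: A, B
Start: B (index 1)
Day 30: (1 + 30 - 1) mod 2
= 30 mod 2
= 0
Index 0 → shift A

Shift A


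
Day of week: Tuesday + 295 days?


Start: Tuesday (index 1)
(1 + 295) mod 7
= 296 mod 7
= 2
Index 2 → Wednesday

Wednesday


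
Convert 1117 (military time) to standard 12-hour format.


11:17 AM

Hour: 11
11 < 12 → AM


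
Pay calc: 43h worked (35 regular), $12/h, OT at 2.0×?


Regular: 35h × $12 = $420.00
Overtime: 43 - 35 = 8h
OT pay: 8h × $12 × 2.0 = $192.00
Total = $420.00 + $192.00 = $612.00

$612.00


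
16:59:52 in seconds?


Hours: 16 × 3600 = 57600
Minutes: 59 × 60 = 3540
Seconds: 52
Total = 57600 + 3540 + 52 = 61192

61192 seconds


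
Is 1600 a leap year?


Yes

Rules: divisible by 4 AND (not by 100 OR by 400)
1600 ÷ 4 = 400 exactly → divisible by 4
1600 ÷ 100 = 16 exactly → divisible by 100
1600 ÷ 400 = 4 exactly → divisible by 400
Divisible by 400 → leap year


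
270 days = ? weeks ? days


Weeks: 270 ÷ 7 = 38 remainder 4

38 weeks 4 days


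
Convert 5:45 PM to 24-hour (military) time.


17:45

Input: 5:45 PM
PM: 5 + 12 = 17


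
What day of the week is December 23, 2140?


Zeller's congruence:
q=23, m=12, k=40, j=21
h = (23 + ⌊13×13/5⌋ + 40 + ⌊40/4⌋ + ⌊21/4⌋ - 2×21) mod 7
= (23 + 33 + 40 + 10 + 5 - 42) mod 7
= 69 mod 7 = 6
h=6 → Friday

Friday


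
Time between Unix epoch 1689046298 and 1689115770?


69472 seconds (19.3 hours / 0.80 days)

Difference = 1689115770 - 1689046298 = 69472 seconds
In hours: 69472 / 3600 ≈ 19.3
In days: 69472 / 86400 ≈ 0.80


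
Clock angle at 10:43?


63.5°

Hour hand = 10×30 + 43×0.5 = 321.5°
Minute hand = 43×6 = 258°
Difference = |321.5 - 258| = 63.5°


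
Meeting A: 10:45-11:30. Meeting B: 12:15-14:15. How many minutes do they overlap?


Meeting A: 645-690 (in minutes from midnight)
Meeting B: 735-855
Overlap start = max(645, 735) = 735
Overlap end = min(690, 855) = 690
Overlap = max(0, 690 - 735) = 0 min

0 minutes


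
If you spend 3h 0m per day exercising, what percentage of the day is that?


12.5%

Time: 180 minutes
Day: 1440 minutes
Percentage = (180/1440) × 100 = 12.5%


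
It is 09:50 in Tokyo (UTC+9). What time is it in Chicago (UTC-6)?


18:50 (previous day)

Time difference = UTC-6 - UTC+9 = -15 hours
New hour = (9 -15) mod 24
= -6 mod 24 = 18
Minutes unchanged → 18:50; -6 < 0 → previous day


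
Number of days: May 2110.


Month: May (month 5)
May has 31 days

31 days


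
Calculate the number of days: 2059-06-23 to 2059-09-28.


97 days

From June 23, 2059 to September 28, 2059
Rest of June 2059: 30 - 23 = 7
Full months: July 31, August 31
Days into September 2059: 28
Total = 7 + 31 + 31 + 28 = 97 days


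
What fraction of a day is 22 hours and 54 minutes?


Total minutes: 22×60 + 54 = 1374
Day = 24×60 = 1440 minutes
Fraction = 1374/1440 ≈ 0.9542
As a percentage: 1374/1440 × 100 ≈ 95.42%

0.9542 (95.42%)


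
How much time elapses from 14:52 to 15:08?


0h 16m

End time in minutes: 15×60 + 8 = 908
Start time in minutes: 14×60 + 52 = 892
Difference = 908 - 892 = 16 minutes
= 0 hours 16 minutes


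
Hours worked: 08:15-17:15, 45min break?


Total time = (17×60+15) - (8×60+15)
= 1035 - 495 = 540 min
Minus break: 540 - 45 = 495 min
= 8h 15m

8h 15m (495 minutes)


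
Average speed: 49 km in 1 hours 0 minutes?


49.0 km/h

Distance: 49 km
Time: 1 hours
Speed = 49 / 1 = 49.0 km/h


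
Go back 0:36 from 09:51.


Start: 591 minutes from midnight
Subtract: 36 minutes
Remaining: 591 - 36 = 555
Hours: 9, Minutes: 15

09:15


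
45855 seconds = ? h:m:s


Hours: 45855 ÷ 3600 = 12 remainder 2655
Minutes: 2655 ÷ 60 = 44 remainder 15
Seconds: 15

12h 44m 15s


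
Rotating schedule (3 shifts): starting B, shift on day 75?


Shifts: A, B, C
Start: B (index 1)
Day 75: (1 + 75 - 1) mod 3
= 75 mod 3
= 0
Index 0 → shift A

Shift A


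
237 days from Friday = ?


Thursday

Start: Friday (index 4)
(4 + 237) mod 7
= 241 mod 7
= 3
Index 3 → Thursday


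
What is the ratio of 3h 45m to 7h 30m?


1:2 (0.50)

Duration 1: 225 minutes
Duration 2: 450 minutes
Ratio = 225:450
GCD = 225
Simplified = 1:2
As a decimal: 1/2 = 0.50


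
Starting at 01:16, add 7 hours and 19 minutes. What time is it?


Start: 76 minutes from midnight
Add: 439 minutes
Total: 515 minutes
Hours: 515 ÷ 60 = 8 remainder 35

08:35


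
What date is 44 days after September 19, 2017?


Start: September 19, 2017
Add 44 days
September 19 → October 1: 30 - 19 + 1 = 12 days (44 - 12 = 32 left)
October 1 → November 1: 31 - 1 + 1 = 31 days (32 - 31 = 1 left)
November 1 + 1 = November 2, 2017

November 2, 2017


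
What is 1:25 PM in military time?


Input: 1:25 PM
PM: 1 + 12 = 13

13:25


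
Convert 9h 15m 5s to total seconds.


Hours: 9 × 3600 = 32400
Minutes: 15 × 60 = 900
Seconds: 5
Total = 32400 + 900 + 5 = 33305

33305 seconds


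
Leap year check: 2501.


Rules: divisible by 4 AND (not by 100 OR by 400)
2501 ÷ 4 = 625 remainder 1 → not divisible by 4
Not divisible by 4 → not a leap year

No


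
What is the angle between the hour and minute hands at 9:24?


138.0°

Hour hand = 9×30 + 24×0.5 = 282.0°
Minute hand = 24×6 = 144°
Difference = |282.0 - 144| = 138.0°


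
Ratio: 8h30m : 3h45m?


Duration 1: 510 minutes
Duration 2: 225 minutes
Ratio = 510:225
GCD = 15
Simplified = 34:15
As a decimal: 34/15 ≈ 2.27

34:15 (2.27)


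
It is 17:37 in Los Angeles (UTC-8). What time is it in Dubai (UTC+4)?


05:37 (next day)

Time difference = UTC+4 - UTC-8 = +12 hours
New hour = (17 + 12) mod 24
= 29 mod 24 = 5
Minutes unchanged → 05:37; 29 ≥ 24 → next day


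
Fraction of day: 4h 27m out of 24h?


0.1854 (18.54%)

Total minutes: 4×60 + 27 = 267
Day = 24×60 = 1440 minutes
Fraction = 267/1440 ≈ 0.1854
As a percentage: 267/1440 × 100 ≈ 18.54%


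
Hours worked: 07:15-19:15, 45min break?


11h 15m (675 minutes)

Total time = (19×60+15) - (7×60+15)
= 1155 - 435 = 720 min
Minus break: 720 - 45 = 675 min
= 11h 15m


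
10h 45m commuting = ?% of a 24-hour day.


Time: 645 minutes
Day: 1440 minutes
Percentage = (645/1440) × 100 ≈ 44.8%

44.8%


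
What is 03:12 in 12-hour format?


3:12 AM

Hour: 3
3 < 12 → AM


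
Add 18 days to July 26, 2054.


Start: July 26, 2054
Add 18 days
July 26 → August 1: 31 - 26 + 1 = 6 days (18 - 6 = 12 left)
August 1 + 12 = August 13, 2054

August 13, 2054


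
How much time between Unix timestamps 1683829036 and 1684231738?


Difference = 1684231738 - 1683829036 = 402702 seconds
In hours: 402702 / 3600 ≈ 111.9
In days: 402702 / 86400 ≈ 4.66

402702 seconds (111.9 hours / 4.66 days)


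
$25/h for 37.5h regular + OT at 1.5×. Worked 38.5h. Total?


$975.00

Regular: 37.5h × $25 = $937.50
Overtime: 38.5 - 37.5 = 1.0h
OT pay: 1.0h × $25 × 1.5 = $37.50
Total = $937.50 + $37.50 = $975.00


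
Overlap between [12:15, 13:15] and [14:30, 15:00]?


Meeting A: 735-795 (in minutes from midnight)
Meeting B: 870-900
Overlap start = max(735, 870) = 870
Overlap end = min(795, 900) = 795
Overlap = max(0, 795 - 870) = 0 min

0 minutes


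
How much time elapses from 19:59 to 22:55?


2h 56m

End time in minutes: 22×60 + 55 = 1375
Start time in minutes: 19×60 + 59 = 1199
Difference = 1375 - 1199 = 176 minutes
= 2 hours 56 minutes


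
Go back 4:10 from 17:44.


13:34

Start: 1064 minutes from midnight
Subtract: 250 minutes
Remaining: 1064 - 250 = 814
Hours: 13, Minutes: 34


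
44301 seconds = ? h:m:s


12h 18m 21s

Hours: 44301 ÷ 3600 = 12 remainder 1101
Minutes: 1101 ÷ 60 = 18 remainder 21
Seconds: 21


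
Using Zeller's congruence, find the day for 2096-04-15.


Zeller's congruence:
q=15, m=4, k=96, j=20
h = (15 + ⌊13×5/5⌋ + 96 + ⌊96/4⌋ + ⌊20/4⌋ - 2×20) mod 7
= (15 + 13 + 96 + 24 + 5 - 40) mod 7
= 113 mod 7 = 1
h=1 → Sunday

Sunday


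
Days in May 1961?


Month: May (month 5)
May has 31 days

31 days


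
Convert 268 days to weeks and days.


38 weeks 2 days

Weeks: 268 ÷ 7 = 38 remainder 2


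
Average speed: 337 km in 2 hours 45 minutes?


122.5 km/h

Distance: 337 km
Time: 2h 45m = 165 min = 165/60 = 11/4 hours
Speed = 337 ÷ (11/4) = 337 × 4 / 11 = 1348/11 ≈ 122.5 km/h


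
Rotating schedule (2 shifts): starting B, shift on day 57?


Shifts: A, B
Start: B (index 1)
Day 57: (1 + 57 - 1) mod 2
= 57 mod 2
= 1
Index 1 → shift B

Shift B


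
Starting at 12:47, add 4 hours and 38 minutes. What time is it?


17:25

Start: 767 minutes from midnight
Add: 278 minutes
Total: 1045 minutes
Hours: 1045 ÷ 60 = 17 remainder 25


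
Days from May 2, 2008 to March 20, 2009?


322 days

From May 2, 2008 to March 20, 2009
Rest of May 2008: 31 - 2 = 29
Full months: June 30, July 31, August 31, September 30, October 31, November 30, December 31, January 31, February 2009 28
Days into March 2009: 20
Total = 29 + 30 + 31 + 31 + 30 + 31 + 30 + 31 + 31 + 28 + 20 = 322 days


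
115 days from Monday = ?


Thursday

Start: Monday (index 0)
(0 + 115) mod 7
= 115 mod 7
= 3
Index 3 → Thursday


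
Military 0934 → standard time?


9:34 AM

Hour: 9
9 < 12 → AM


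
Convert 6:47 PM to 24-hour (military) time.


Input: 6:47 PM
PM: 6 + 12 = 18

18:47


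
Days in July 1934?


Month: July (month 7)
July has 31 days

31 days


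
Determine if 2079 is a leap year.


No

Rules: divisible by 4 AND (not by 100 OR by 400)
2079 ÷ 4 = 519 remainder 3 → not divisible by 4
Not divisible by 4 → not a leap year


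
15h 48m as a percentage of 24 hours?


0.6583 (65.83%)

Total minutes: 15×60 + 48 = 948
Day = 24×60 = 1440 minutes
Fraction = 948/1440 ≈ 0.6583
As a percentage: 948/1440 × 100 ≈ 65.83%


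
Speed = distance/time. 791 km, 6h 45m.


117.2 km/h

Distance: 791 km
Time: 6h 45m = 405 min = 405/60 = 27/4 hours
Speed = 791 ÷ (27/4) = 791 × 4 / 27 = 3164/27 ≈ 117.2 km/h


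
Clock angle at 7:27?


61.5°

Hour hand = 7×30 + 27×0.5 = 223.5°
Minute hand = 27×6 = 162°
Difference = |223.5 - 162| = 61.5°


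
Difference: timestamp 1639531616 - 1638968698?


562918 seconds (156.4 hours / 6.52 days)

Difference = 1639531616 - 1638968698 = 562918 seconds
In hours: 562918 / 3600 ≈ 156.4
In days: 562918 / 86400 ≈ 6.52


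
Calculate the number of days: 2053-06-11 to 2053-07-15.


34 days

From June 11, 2053 to July 15, 2053
Rest of June 2053: 30 - 11 = 19
Days into July 2053: 15
Total = 19 + 15 = 34 days


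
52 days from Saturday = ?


Tuesday

Start: Saturday (index 5)
(5 + 52) mod 7
= 57 mod 7
= 1
Index 1 → Tuesday


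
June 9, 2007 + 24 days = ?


Start: June 9, 2007
Add 24 days
June 9 → July 1: 30 - 9 + 1 = 22 days (24 - 22 = 2 left)
July 1 + 2 = July 3, 2007

July 3, 2007


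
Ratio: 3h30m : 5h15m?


Duration 1: 210 minutes
Duration 2: 315 minutes
Ratio = 210:315
GCD = 105
Simplified = 2:3
As a decimal: 2/3 ≈ 0.67

2:3 (0.67)
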